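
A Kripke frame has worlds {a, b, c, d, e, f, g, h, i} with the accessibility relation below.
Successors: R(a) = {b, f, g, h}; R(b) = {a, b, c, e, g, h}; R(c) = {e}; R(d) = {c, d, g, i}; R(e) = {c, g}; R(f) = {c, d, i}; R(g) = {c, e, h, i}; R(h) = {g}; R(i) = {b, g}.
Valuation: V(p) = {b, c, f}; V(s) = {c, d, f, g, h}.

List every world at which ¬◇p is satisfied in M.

Recall that ◇ψ holds at a world iff ψ holds at some accessible world.
Let φ = ¬◇p. Evaluate φ at each world:
  a (successors {b, f, g, h}): φ is false.
  b (successors {a, b, c, e, g, h}): φ is false.
  c (successors {e}): φ is true.
  d (successors {c, d, g, i}): φ is false.
  e (successors {c, g}): φ is false.
  f (successors {c, d, i}): φ is false.
  g (successors {c, e, h, i}): φ is false.
  h (successors {g}): φ is true.
  i (successors {b, g}): φ is false.
For instance, at c:
  At c: ◇p is false, so ¬◇p is true.
    At c: ◇p requires p at some successor in {e}.
      At e: p is false.
    So ◇p is false at c.
Satisfying worlds: {c, h}

c, h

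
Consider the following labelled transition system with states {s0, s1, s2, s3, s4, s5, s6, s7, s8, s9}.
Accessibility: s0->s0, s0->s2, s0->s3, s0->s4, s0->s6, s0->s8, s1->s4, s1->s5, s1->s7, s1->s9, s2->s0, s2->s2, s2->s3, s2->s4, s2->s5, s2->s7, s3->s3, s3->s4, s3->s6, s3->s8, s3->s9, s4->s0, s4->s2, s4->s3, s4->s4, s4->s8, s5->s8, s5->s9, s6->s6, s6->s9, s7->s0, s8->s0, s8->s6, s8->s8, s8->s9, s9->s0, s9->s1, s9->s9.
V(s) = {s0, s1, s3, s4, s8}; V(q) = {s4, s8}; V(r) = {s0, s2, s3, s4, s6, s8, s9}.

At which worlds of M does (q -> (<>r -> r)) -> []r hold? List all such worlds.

Recall that []ψ holds at a world iff ψ holds at every accessible world, and <>ψ holds iff ψ holds at some accessible world.
Let φ = (q -> (<>r -> r)) -> []r. Evaluate φ at each world:
  s0 (successors {s0, s2, s3, s4, s6, s8}): φ is true.
  s1 (successors {s4, s5, s7, s9}): φ is false.
  s2 (successors {s0, s2, s3, s4, s5, s7}): φ is false.
  s3 (successors {s3, s4, s6, s8, s9}): φ is true.
  s4 (successors {s0, s2, s3, s4, s8}): φ is true.
  s5 (successors {s8, s9}): φ is true.
  s6 (successors {s6, s9}): φ is true.
  s7 (successors {s0}): φ is true.
  s8 (successors {s0, s6, s8, s9}): φ is true.
  s9 (successors {s0, s1, s9}): φ is false.
For instance, at s9:
  At s9: q -> (<>r -> r) is true, []r is false, so (q -> (<>r -> r)) -> []r is false.
    At s9: q is false, <>r -> r is true, so q -> (<>r -> r) is true.
      At s9: <>r is true, r is true, so <>r -> r is true.
    At s9: []r requires r at every successor {s0, s1, s9}.
      r fails at s1, so []r is false at s9.
Satisfying worlds: {s0, s3, s4, s5, s6, s7, s8}

s0, s3, s4, s5, s6, s7, s8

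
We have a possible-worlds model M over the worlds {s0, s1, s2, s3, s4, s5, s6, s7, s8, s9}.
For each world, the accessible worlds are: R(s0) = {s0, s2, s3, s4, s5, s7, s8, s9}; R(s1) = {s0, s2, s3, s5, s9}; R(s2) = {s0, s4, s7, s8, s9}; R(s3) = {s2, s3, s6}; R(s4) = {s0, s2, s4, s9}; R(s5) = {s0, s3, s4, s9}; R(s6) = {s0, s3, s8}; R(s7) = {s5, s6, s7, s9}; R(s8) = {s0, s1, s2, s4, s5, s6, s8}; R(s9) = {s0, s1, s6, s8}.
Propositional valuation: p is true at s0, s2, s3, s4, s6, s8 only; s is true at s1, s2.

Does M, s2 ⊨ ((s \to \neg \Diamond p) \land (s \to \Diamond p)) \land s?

At s2: (s \to \neg \Diamond p) \land (s \to \Diamond p) is false, s is true, so ((s \to \neg \Diamond p) \land (s \to \Diamond p)) \land s is false.
  At s2: s \to \neg \Diamond p is false, s \to \Diamond p is true, so (s \to \neg \Diamond p) \land (s \to \Diamond p) is false.
    At s2: s is true, \neg \Diamond p is false, so s \to \neg \Diamond p is false.
      At s2: \Diamond p is true, so \neg \Diamond p is false.
    At s2: s is true, \Diamond p is true, so s \to \Diamond p is true.
      At s2: \Diamond p requires p at some successor in {s0, s4, s7, s8, s9}.
        p holds at s0, so \Diamond p is true at s2.

No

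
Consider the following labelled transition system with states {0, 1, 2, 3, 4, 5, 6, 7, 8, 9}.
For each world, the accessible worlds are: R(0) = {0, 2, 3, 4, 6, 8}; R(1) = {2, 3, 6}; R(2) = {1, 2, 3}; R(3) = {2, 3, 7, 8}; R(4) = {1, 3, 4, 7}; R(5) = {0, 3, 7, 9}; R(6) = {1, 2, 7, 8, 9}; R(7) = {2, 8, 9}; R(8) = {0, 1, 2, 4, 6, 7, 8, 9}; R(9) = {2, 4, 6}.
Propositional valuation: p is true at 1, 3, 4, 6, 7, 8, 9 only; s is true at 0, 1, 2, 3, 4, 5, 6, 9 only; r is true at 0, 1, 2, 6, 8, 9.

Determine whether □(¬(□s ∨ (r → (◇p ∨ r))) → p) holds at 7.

At 7: □(¬(□s ∨ (r → (◇p ∨ r))) → p) requires ¬(□s ∨ (r → (◇p ∨ r))) → p at every successor {2, 8, 9}.
    At 2: ¬(□s ∨ (r → (◇p ∨ r))) is false, p is false, so ¬(□s ∨ (r → (◇p ∨ r))) → p is true.
      At 2: □s ∨ (r → (◇p ∨ r)) is true, so ¬(□s ∨ (r → (◇p ∨ r))) is false.
    At 8: ¬(□s ∨ (r → (◇p ∨ r))) is false, p is true, so ¬(□s ∨ (r → (◇p ∨ r))) → p is true.
      At 8: □s ∨ (r → (◇p ∨ r)) is true, so ¬(□s ∨ (r → (◇p ∨ r))) is false.
    At 9: ¬(□s ∨ (r → (◇p ∨ r))) is false, p is true, so ¬(□s ∨ (r → (◇p ∨ r))) → p is true.
      At 9: □s ∨ (r → (◇p ∨ r)) is true, so ¬(□s ∨ (r → (◇p ∨ r))) is false.
So □(¬(□s ∨ (r → (◇p ∨ r))) → p) is true at 7.

Yes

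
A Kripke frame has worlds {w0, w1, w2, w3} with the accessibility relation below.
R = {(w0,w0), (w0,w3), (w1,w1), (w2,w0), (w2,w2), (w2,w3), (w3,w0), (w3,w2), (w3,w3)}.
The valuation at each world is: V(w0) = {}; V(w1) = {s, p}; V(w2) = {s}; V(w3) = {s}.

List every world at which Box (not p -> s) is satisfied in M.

Let φ = Box (not p -> s). Evaluate φ at each world:
  w0 (successors {w0, w3}): φ is false.
  w1 (successors {w1}): φ is true.
  w2 (successors {w0, w2, w3}): φ is false.
  w3 (successors {w0, w2, w3}): φ is false.
For instance, at w0:
  At w0: Box (not p -> s) requires not p -> s at every successor {w0, w3}.
    not p -> s fails at w0, so Box (not p -> s) is false at w0.
Satisfying worlds: {w1}

w1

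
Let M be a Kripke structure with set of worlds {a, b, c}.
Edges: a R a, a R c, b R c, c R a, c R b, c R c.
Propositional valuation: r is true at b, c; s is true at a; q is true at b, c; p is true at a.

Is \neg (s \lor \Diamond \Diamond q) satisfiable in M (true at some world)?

No

Let φ = \neg (s \lor \Diamond \Diamond q). Evaluate φ at each world:
  a (successors {a, c}): φ is false.
  b (successors {c}): φ is false.
  c (successors {a, b, c}): φ is false.
For instance, at b:
  At b: s \lor \Diamond \Diamond q is true, so \neg (s \lor \Diamond \Diamond q) is false.
    At b: s is false, \Diamond \Diamond q is true, so s \lor \Diamond \Diamond q is true.
      At b: \Diamond \Diamond q requires \Diamond q at some successor in {c}.
        \Diamond q holds at c, so \Diamond \Diamond q is true at b.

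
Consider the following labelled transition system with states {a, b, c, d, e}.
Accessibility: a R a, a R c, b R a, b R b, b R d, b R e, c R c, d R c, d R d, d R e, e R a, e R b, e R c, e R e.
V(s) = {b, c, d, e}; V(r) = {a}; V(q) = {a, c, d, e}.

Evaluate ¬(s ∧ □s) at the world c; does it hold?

No

At c: s ∧ □s is true, so ¬(s ∧ □s) is false.
  At c: s is true, □s is true, so s ∧ □s is true.
    At c: □s requires s at every successor {c}.
      At c: s is true.
    So □s is true at c.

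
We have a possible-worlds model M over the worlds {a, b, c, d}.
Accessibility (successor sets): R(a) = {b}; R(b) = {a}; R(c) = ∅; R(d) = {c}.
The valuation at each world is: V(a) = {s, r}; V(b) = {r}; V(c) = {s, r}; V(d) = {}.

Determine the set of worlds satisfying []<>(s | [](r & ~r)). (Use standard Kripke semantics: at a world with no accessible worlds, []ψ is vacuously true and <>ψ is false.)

a, c

Recall that []ψ holds at a world iff ψ holds at every accessible world, and <>ψ holds iff ψ holds at some accessible world.
Let φ = []<>(s | [](r & ~r)). Evaluate φ at each world:
  a (successors {b}): φ is true.
  b (successors {a}): φ is false.
  c (successors ∅): φ is true.
  d (successors {c}): φ is false.
For instance, at a:
  At a: []<>(s | [](r & ~r)) requires <>(s | [](r & ~r)) at every successor {b}.
      At b: <>(s | [](r & ~r)) requires s | [](r & ~r) at some successor in {a}.
        s | [](r & ~r) holds at a, so <>(s | [](r & ~r)) is true at b.
  So []<>(s | [](r & ~r)) is true at a.
Satisfying worlds: {a, c}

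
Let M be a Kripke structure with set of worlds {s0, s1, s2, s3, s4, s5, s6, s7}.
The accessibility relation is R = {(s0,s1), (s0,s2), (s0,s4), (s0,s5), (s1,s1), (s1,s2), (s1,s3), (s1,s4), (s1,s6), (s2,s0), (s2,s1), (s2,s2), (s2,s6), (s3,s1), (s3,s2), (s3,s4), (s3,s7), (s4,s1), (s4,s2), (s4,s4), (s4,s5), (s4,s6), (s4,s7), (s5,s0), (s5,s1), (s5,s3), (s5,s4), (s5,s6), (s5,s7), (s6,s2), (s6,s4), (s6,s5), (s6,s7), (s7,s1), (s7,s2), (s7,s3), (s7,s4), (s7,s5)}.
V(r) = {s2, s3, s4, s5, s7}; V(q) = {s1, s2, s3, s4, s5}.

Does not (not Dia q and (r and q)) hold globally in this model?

Let φ = not (not Dia q and (r and q)). Evaluate φ at each world:
  s0 (successors {s1, s2, s4, s5}): φ is true.
  s1 (successors {s1, s2, s3, s4, s6}): φ is true.
  s2 (successors {s0, s1, s2, s6}): φ is true.
  s3 (successors {s1, s2, s4, s7}): φ is true.
  s4 (successors {s1, s2, s4, s5, s6, s7}): φ is true.
  s5 (successors {s0, s1, s3, s4, s6, s7}): φ is true.
  s6 (successors {s2, s4, s5, s7}): φ is true.
  s7 (successors {s1, s2, s3, s4, s5}): φ is true.
For instance, at s3:
  At s3: not Dia q and (r and q) is false, so not (not Dia q and (r and q)) is true.
    At s3: not Dia q is false, r and q is true, so not Dia q and (r and q) is false.
      At s3: Dia q is true, so not Dia q is false.

Yes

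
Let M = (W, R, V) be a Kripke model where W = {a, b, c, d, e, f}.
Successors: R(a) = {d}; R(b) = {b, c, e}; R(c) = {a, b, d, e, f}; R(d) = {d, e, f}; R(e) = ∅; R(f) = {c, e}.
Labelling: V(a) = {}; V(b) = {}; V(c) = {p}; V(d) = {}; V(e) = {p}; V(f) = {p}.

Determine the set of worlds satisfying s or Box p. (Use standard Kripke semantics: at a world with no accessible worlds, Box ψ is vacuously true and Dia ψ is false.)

e, f

Let φ = s or Box p. Evaluate φ at each world:
  a (successors {d}): φ is false.
  b (successors {b, c, e}): φ is false.
  c (successors {a, b, d, e, f}): φ is false.
  d (successors {d, e, f}): φ is false.
  e (successors ∅): φ is true.
  f (successors {c, e}): φ is true.
For instance, at c:
  At c: s is false, Box p is false, so s or Box p is false.
    At c: Box p requires p at every successor {a, b, d, e, f}.
      p fails at a, so Box p is false at c.
Satisfying worlds: {e, f}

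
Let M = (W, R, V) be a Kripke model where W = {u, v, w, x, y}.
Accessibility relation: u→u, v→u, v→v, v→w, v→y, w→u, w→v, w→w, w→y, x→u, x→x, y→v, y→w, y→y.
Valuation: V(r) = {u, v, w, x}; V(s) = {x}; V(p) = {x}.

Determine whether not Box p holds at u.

At u: Box p is false, so not Box p is true.
  At u: Box p requires p at every successor {u}.
    p fails at u, so Box p is false at u.

Yes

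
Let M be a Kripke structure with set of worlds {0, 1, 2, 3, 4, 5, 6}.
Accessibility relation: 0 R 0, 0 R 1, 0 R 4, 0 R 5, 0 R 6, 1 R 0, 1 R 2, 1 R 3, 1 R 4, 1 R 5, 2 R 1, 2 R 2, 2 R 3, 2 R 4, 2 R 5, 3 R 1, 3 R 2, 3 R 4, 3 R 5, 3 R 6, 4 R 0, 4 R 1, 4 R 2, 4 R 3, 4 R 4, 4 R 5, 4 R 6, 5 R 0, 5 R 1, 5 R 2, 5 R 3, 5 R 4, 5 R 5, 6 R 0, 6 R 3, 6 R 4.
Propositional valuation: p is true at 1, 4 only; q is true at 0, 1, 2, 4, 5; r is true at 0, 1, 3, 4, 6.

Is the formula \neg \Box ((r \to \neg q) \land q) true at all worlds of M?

Let φ = \neg \Box ((r \to \neg q) \land q). Evaluate φ at each world:
  0 (successors {0, 1, 4, 5, 6}): φ is true.
  1 (successors {0, 2, 3, 4, 5}): φ is true.
  2 (successors {1, 2, 3, 4, 5}): φ is true.
  3 (successors {1, 2, 4, 5, 6}): φ is true.
  4 (successors {0, 1, 2, 3, 4, 5, 6}): φ is true.
  5 (successors {0, 1, 2, 3, 4, 5}): φ is true.
  6 (successors {0, 3, 4}): φ is true.
For instance, at 5:
  At 5: \Box ((r \to \neg q) \land q) is false, so \neg \Box ((r \to \neg q) \land q) is true.
    At 5: \Box ((r \to \neg q) \land q) requires (r \to \neg q) \land q at every successor {0, 1, 2, 3, 4, 5}.
      (r \to \neg q) \land q fails at 0, so \Box ((r \to \neg q) \land q) is false at 5.

Yes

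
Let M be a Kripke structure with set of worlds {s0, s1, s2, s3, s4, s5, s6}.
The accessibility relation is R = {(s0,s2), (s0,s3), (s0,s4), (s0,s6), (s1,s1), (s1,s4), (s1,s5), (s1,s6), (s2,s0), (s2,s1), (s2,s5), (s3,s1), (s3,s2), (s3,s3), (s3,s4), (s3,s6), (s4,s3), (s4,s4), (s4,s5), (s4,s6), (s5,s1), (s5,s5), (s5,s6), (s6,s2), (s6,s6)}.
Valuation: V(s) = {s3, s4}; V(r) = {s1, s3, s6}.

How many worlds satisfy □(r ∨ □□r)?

0

Recall that □ψ holds at a world iff ψ holds at every accessible world, and ◇ψ holds iff ψ holds at some accessible world.
Let φ = □(r ∨ □□r). Evaluate φ at each world:
  s0 (successors {s2, s3, s4, s6}): φ is false.
  s1 (successors {s1, s4, s5, s6}): φ is false.
  s2 (successors {s0, s1, s5}): φ is false.
  s3 (successors {s1, s2, s3, s4, s6}): φ is false.
  s4 (successors {s3, s4, s5, s6}): φ is false.
  s5 (successors {s1, s5, s6}): φ is false.
  s6 (successors {s2, s6}): φ is false.
For instance, at s5:
  At s5: □(r ∨ □□r) requires r ∨ □□r at every successor {s1, s5, s6}.
    r ∨ □□r fails at s5, so □(r ∨ □□r) is false at s5.
      At s5: r is false, □□r is false, so r ∨ □□r is false.
Satisfying worlds: none.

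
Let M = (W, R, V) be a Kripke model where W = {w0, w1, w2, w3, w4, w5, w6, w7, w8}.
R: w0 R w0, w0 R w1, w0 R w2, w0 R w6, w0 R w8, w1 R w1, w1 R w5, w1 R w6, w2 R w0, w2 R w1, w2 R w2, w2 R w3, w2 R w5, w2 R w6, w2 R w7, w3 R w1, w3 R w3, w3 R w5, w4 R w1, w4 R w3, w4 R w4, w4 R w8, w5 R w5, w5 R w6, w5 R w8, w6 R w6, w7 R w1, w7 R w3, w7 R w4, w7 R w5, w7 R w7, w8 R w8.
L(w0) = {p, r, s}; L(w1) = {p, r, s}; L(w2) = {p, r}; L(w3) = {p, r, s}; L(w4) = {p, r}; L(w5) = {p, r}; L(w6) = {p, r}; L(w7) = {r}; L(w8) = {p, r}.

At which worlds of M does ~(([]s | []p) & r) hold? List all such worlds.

w2, w7

Recall that []ψ holds at a world iff ψ holds at every accessible world, and <>ψ holds iff ψ holds at some accessible world.
Let φ = ~(([]s | []p) & r). Evaluate φ at each world:
  w0 (successors {w0, w1, w2, w6, w8}): φ is false.
  w1 (successors {w1, w5, w6}): φ is false.
  w2 (successors {w0, w1, w2, w3, w5, w6, w7}): φ is true.
  w3 (successors {w1, w3, w5}): φ is false.
  w4 (successors {w1, w3, w4, w8}): φ is false.
  w5 (successors {w5, w6, w8}): φ is false.
  w6 (successors {w6}): φ is false.
  w7 (successors {w1, w3, w4, w5, w7}): φ is true.
  w8 (successors {w8}): φ is false.
For instance, at w8:
  At w8: ([]s | []p) & r is true, so ~(([]s | []p) & r) is false.
    At w8: []s | []p is true, r is true, so ([]s | []p) & r is true.
      At w8: []s is false, []p is true, so []s | []p is true.
Satisfying worlds: {w2, w7}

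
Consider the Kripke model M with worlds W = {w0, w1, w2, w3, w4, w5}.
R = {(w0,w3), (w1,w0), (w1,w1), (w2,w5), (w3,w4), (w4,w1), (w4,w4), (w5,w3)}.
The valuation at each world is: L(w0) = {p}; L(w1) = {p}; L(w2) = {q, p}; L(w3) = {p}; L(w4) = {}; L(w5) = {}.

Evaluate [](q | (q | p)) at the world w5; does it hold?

Recall that []ψ holds at a world iff ψ holds at every accessible world, and <>ψ holds iff ψ holds at some accessible world.
At w5: [](q | (q | p)) requires q | (q | p) at every successor {w3}.
  At w3: q | (q | p) is true.
So [](q | (q | p)) is true at w5.

Yes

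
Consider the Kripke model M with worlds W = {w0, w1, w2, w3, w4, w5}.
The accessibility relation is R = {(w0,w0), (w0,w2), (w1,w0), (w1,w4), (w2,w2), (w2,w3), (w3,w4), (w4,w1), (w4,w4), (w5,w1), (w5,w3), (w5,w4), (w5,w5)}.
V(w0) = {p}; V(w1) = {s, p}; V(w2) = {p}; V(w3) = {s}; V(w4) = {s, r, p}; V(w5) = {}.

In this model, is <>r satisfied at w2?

At w2: <>r requires r at some successor in {w2, w3}.
  At w2: r is false.
  At w3: r is false.
So <>r is false at w2.

No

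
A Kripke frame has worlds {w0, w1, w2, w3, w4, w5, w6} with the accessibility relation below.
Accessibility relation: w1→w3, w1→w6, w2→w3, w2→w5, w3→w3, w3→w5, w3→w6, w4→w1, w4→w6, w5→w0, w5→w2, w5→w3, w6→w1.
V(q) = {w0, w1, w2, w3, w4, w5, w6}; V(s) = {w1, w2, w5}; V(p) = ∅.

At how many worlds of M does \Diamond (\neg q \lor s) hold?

5

Recall that \Diamond ψ holds at a world iff ψ holds at some accessible world.
Let φ = \Diamond (\neg q \lor s). Evaluate φ at each world:
  w0 (successors ∅): φ is false.
  w1 (successors {w3, w6}): φ is false.
  w2 (successors {w3, w5}): φ is true.
  w3 (successors {w3, w5, w6}): φ is true.
  w4 (successors {w1, w6}): φ is true.
  w5 (successors {w0, w2, w3}): φ is true.
  w6 (successors {w1}): φ is true.
For instance, at w1:
  At w1: \Diamond (\neg q \lor s) requires \neg q \lor s at some successor in {w3, w6}.
    At w3: \neg q \lor s is false.
    At w6: \neg q \lor s is false.
  So \Diamond (\neg q \lor s) is false at w1.
Satisfying worlds: {w2, w3, w4, w5, w6}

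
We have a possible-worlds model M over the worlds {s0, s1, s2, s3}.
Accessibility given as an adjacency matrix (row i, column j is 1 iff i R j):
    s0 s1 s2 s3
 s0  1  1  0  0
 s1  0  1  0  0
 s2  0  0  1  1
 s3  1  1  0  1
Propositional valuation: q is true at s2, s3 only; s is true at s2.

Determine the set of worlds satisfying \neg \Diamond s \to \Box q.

s2

Let φ = \neg \Diamond s \to \Box q. Evaluate φ at each world:
  s0 (successors {s0, s1}): φ is false.
  s1 (successors {s1}): φ is false.
  s2 (successors {s2, s3}): φ is true.
  s3 (successors {s0, s1, s3}): φ is false.
For instance, at s3:
  At s3: \neg \Diamond s is true, \Box q is false, so \neg \Diamond s \to \Box q is false.
    At s3: \Diamond s is false, so \neg \Diamond s is true.
      At s3: \Diamond s requires s at some successor in {s0, s1, s3}.
        At s0: s is false.
        At s1: s is false.
        At s3: s is false.
      So \Diamond s is false at s3.
    At s3: \Box q requires q at every successor {s0, s1, s3}.
      q fails at s0, so \Box q is false at s3.
Satisfying worlds: {s2}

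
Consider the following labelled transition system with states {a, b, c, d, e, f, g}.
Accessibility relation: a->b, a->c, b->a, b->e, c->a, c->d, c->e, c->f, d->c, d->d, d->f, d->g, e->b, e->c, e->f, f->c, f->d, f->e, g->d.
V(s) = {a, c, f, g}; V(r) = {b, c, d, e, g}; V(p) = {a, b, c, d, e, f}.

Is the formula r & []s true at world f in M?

No

Recall that []ψ holds at a world iff ψ holds at every accessible world, and <>ψ holds iff ψ holds at some accessible world.
At f: r is false, []s is false, so r & []s is false.
  At f: []s requires s at every successor {c, d, e}.
    s fails at d, so []s is false at f.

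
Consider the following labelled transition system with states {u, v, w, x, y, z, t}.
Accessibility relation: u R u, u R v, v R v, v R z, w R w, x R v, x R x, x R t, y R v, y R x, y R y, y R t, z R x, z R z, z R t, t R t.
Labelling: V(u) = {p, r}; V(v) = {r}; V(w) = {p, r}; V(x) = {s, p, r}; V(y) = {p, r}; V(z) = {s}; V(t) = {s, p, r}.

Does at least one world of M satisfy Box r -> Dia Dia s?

Yes

Let φ = Box r -> Dia Dia s. Evaluate φ at each world:
  u (successors {u, v}): φ is true.
  v (successors {v, z}): φ is true.
  w (successors {w}): φ is false.
  x (successors {v, x, t}): φ is true.
  y (successors {v, x, y, t}): φ is true.
  z (successors {x, z, t}): φ is true.
  t (successors {t}): φ is true.
Detail at u (witness):
  At u: Box r is true, Dia Dia s is true, so Box r -> Dia Dia s is true.
    At u: Box r requires r at every successor {u, v}.
      At u: r is true.
      At v: r is true.
    So Box r is true at u.
    At u: Dia Dia s requires Dia s at some successor in {u, v}.
      Dia s holds at v, so Dia Dia s is true at u.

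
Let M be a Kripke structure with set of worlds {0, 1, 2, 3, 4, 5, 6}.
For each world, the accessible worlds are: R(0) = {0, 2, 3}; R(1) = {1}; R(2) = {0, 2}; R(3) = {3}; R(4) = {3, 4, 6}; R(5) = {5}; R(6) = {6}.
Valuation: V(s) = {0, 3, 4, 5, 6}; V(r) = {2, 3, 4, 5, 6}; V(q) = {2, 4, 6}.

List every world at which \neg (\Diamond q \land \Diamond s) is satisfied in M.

1, 3, 5

Let φ = \neg (\Diamond q \land \Diamond s). Evaluate φ at each world:
  0 (successors {0, 2, 3}): φ is false.
  1 (successors {1}): φ is true.
  2 (successors {0, 2}): φ is false.
  3 (successors {3}): φ is true.
  4 (successors {3, 4, 6}): φ is false.
  5 (successors {5}): φ is true.
  6 (successors {6}): φ is false.
For instance, at 6:
  At 6: \Diamond q \land \Diamond s is true, so \neg (\Diamond q \land \Diamond s) is false.
    At 6: \Diamond q is true, \Diamond s is true, so \Diamond q \land \Diamond s is true.
      At 6: \Diamond q requires q at some successor in {6}.
        q holds at 6, so \Diamond q is true at 6.
      At 6: \Diamond s requires s at some successor in {6}.
        s holds at 6, so \Diamond s is true at 6.
Satisfying worlds: {1, 3, 5}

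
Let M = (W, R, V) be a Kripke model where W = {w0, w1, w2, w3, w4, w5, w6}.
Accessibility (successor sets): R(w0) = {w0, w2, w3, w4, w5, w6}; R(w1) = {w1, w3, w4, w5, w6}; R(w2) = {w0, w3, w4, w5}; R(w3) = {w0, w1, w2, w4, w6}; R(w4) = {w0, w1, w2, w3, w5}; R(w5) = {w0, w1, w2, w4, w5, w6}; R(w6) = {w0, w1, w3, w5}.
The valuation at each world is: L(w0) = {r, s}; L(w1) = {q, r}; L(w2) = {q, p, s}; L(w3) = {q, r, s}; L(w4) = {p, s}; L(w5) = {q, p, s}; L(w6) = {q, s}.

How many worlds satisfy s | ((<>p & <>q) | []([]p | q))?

Let φ = s | ((<>p & <>q) | []([]p | q)). Evaluate φ at each world:
  w0 (successors {w0, w2, w3, w4, w5, w6}): φ is true.
  w1 (successors {w1, w3, w4, w5, w6}): φ is true.
  w2 (successors {w0, w3, w4, w5}): φ is true.
  w3 (successors {w0, w1, w2, w4, w6}): φ is true.
  w4 (successors {w0, w1, w2, w3, w5}): φ is true.
  w5 (successors {w0, w1, w2, w4, w5, w6}): φ is true.
  w6 (successors {w0, w1, w3, w5}): φ is true.
For instance, at w5:
  At w5: s is true, (<>p & <>q) | []([]p | q) is true, so s | ((<>p & <>q) | []([]p | q)) is true.
    At w5: <>p & <>q is true, []([]p | q) is false, so (<>p & <>q) | []([]p | q) is true.
      At w5: <>p is true, <>q is true, so <>p & <>q is true.
      At w5: []([]p | q) requires []p | q at every successor {w0, w1, w2, w4, w5, w6}.
        []p | q fails at w0, so []([]p | q) is false at w5.
Satisfying worlds: {w0, w1, w2, w3, w4, w5, w6}

7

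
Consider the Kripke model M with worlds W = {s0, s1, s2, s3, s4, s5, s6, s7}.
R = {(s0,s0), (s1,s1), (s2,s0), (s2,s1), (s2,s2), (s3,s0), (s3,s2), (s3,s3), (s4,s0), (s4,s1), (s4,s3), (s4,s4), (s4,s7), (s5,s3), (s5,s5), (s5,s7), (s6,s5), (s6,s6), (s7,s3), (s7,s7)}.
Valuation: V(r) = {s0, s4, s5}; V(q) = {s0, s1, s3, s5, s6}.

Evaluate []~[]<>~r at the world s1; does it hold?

Recall that []ψ holds at a world iff ψ holds at every accessible world, and <>ψ holds iff ψ holds at some accessible world.
At s1: []~[]<>~r requires ~[]<>~r at every successor {s1}.
  ~[]<>~r fails at s1, so []~[]<>~r is false at s1.
    At s1: []<>~r is true, so ~[]<>~r is false.
      At s1: []<>~r requires <>~r at every successor {s1}.
        At s1: <>~r is true.
      So []<>~r is true at s1.

No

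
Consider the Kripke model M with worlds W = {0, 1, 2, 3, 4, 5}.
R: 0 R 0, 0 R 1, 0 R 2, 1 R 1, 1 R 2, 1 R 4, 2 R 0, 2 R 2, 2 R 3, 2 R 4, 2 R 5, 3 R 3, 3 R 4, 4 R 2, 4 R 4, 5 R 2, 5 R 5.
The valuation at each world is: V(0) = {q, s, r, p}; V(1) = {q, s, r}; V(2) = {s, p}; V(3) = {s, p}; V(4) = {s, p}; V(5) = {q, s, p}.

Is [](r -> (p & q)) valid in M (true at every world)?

No

Recall that []ψ holds at a world iff ψ holds at every accessible world, and <>ψ holds iff ψ holds at some accessible world.
Let φ = [](r -> (p & q)). Evaluate φ at each world:
  0 (successors {0, 1, 2}): φ is false.
  1 (successors {1, 2, 4}): φ is false.
  2 (successors {0, 2, 3, 4, 5}): φ is true.
  3 (successors {3, 4}): φ is true.
  4 (successors {2, 4}): φ is true.
  5 (successors {2, 5}): φ is true.
Detail at 0 (counterexample):
  At 0: [](r -> (p & q)) requires r -> (p & q) at every successor {0, 1, 2}.
    r -> (p & q) fails at 1, so [](r -> (p & q)) is false at 0.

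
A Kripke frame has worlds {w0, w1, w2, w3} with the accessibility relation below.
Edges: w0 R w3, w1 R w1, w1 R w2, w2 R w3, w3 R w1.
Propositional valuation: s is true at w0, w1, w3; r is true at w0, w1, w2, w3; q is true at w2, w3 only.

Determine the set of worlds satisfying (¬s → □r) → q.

w2, w3

Let φ = (¬s → □r) → q. Evaluate φ at each world:
  w0 (successors {w3}): φ is false.
  w1 (successors {w1, w2}): φ is false.
  w2 (successors {w3}): φ is true.
  w3 (successors {w1}): φ is true.
For instance, at w3:
  At w3: ¬s → □r is true, q is true, so (¬s → □r) → q is true.
    At w3: ¬s is false, □r is true, so ¬s → □r is true.
      At w3: □r requires r at every successor {w1}.
        At w1: r is true.
      So □r is true at w3.
Satisfying worlds: {w2, w3}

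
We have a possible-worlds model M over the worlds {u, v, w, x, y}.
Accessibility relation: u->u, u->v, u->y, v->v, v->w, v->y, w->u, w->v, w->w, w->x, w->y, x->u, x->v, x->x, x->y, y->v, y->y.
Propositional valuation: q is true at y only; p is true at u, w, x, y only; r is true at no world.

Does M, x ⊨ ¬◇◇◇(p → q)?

No

At x: ◇◇◇(p → q) is true, so ¬◇◇◇(p → q) is false.
  At x: ◇◇◇(p → q) requires ◇◇(p → q) at some successor in {u, v, x, y}.
    ◇◇(p → q) holds at u, so ◇◇◇(p → q) is true at x.
      At u: ◇◇(p → q) requires ◇(p → q) at some successor in {u, v, y}.
        ◇(p → q) holds at u, so ◇◇(p → q) is true at u.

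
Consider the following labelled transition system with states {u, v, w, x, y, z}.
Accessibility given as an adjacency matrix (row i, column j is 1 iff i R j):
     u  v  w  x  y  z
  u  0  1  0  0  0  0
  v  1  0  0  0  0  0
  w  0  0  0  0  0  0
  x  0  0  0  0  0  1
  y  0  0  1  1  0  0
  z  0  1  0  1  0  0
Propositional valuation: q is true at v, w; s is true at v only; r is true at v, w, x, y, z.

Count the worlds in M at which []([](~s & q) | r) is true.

Recall that []ψ holds at a world iff ψ holds at every accessible world, and <>ψ holds iff ψ holds at some accessible world.
Let φ = []([](~s & q) | r). Evaluate φ at each world:
  u (successors {v}): φ is true.
  v (successors {u}): φ is false.
  w (successors ∅): φ is true.
  x (successors {z}): φ is true.
  y (successors {w, x}): φ is true.
  z (successors {v, x}): φ is true.
For instance, at y:
  At y: []([](~s & q) | r) requires [](~s & q) | r at every successor {w, x}.
      At w: [](~s & q) is true, r is true, so [](~s & q) | r is true.
      At x: [](~s & q) is false, r is true, so [](~s & q) | r is true.
  So []([](~s & q) | r) is true at y.
Satisfying worlds: {u, w, x, y, z}

5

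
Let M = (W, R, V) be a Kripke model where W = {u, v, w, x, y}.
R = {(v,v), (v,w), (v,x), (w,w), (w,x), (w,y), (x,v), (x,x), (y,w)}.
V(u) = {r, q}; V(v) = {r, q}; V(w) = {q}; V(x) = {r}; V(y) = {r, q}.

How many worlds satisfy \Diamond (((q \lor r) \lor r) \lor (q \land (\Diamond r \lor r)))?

4

Let φ = \Diamond (((q \lor r) \lor r) \lor (q \land (\Diamond r \lor r))). Evaluate φ at each world:
  u (successors ∅): φ is false.
  v (successors {v, w, x}): φ is true.
  w (successors {w, x, y}): φ is true.
  x (successors {v, x}): φ is true.
  y (successors {w}): φ is true.
For instance, at v:
  At v: \Diamond (((q \lor r) \lor r) \lor (q \land (\Diamond r \lor r))) requires ((q \lor r) \lor r) \lor (q \land (\Diamond r \lor r)) at some successor in {v, w, x}.
    ((q \lor r) \lor r) \lor (q \land (\Diamond r \lor r)) holds at v, so \Diamond (((q \lor r) \lor r) \lor (q \land (\Diamond r \lor r))) is true at v.
      At v: (q \lor r) \lor r is true, q \land (\Diamond r \lor r) is true, so ((q \lor r) \lor r) \lor (q \land (\Diamond r \lor r)) is true.
Satisfying worlds: {v, w, x, y}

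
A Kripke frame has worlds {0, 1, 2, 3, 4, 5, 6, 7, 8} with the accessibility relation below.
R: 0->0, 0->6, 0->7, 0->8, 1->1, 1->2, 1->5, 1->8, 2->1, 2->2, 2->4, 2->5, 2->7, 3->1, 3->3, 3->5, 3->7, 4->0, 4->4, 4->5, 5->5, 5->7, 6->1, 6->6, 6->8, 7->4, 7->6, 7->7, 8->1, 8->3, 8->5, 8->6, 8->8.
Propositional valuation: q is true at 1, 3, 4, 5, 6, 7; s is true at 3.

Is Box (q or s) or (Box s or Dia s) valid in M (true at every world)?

No

Let φ = Box (q or s) or (Box s or Dia s). Evaluate φ at each world:
  0 (successors {0, 6, 7, 8}): φ is false.
  1 (successors {1, 2, 5, 8}): φ is false.
  2 (successors {1, 2, 4, 5, 7}): φ is false.
  3 (successors {1, 3, 5, 7}): φ is true.
  4 (successors {0, 4, 5}): φ is false.
  5 (successors {5, 7}): φ is true.
  6 (successors {1, 6, 8}): φ is false.
  7 (successors {4, 6, 7}): φ is true.
  8 (successors {1, 3, 5, 6, 8}): φ is true.
Detail at 0 (counterexample):
  At 0: Box (q or s) is false, Box s or Dia s is false, so Box (q or s) or (Box s or Dia s) is false.
    At 0: Box (q or s) requires q or s at every successor {0, 6, 7, 8}.
      q or s fails at 0, so Box (q or s) is false at 0.
    At 0: Box s is false, Dia s is false, so Box s or Dia s is false.
      At 0: Box s requires s at every successor {0, 6, 7, 8}.
        s fails at 0, so Box s is false at 0.
      At 0: Dia s requires s at some successor in {0, 6, 7, 8}.
        At 0: s is false.
        At 6: s is false.
        At 7: s is false.
        At 8: s is false.
      So Dia s is false at 0.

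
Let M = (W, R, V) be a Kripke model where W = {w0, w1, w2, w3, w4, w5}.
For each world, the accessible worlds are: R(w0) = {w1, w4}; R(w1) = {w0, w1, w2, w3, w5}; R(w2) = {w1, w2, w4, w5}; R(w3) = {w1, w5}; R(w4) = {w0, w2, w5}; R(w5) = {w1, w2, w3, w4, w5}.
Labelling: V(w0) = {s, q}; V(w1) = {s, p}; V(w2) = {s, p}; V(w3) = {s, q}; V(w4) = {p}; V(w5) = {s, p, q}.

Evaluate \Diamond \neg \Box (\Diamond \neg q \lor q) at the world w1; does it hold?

No

At w1: \Diamond \neg \Box (\Diamond \neg q \lor q) requires \neg \Box (\Diamond \neg q \lor q) at some successor in {w0, w1, w2, w3, w5}.
  At w0: \neg \Box (\Diamond \neg q \lor q) is false.
  At w1: \neg \Box (\Diamond \neg q \lor q) is false.
  At w2: \neg \Box (\Diamond \neg q \lor q) is false.
  At w3: \neg \Box (\Diamond \neg q \lor q) is false.
  At w5: \neg \Box (\Diamond \neg q \lor q) is false.
So \Diamond \neg \Box (\Diamond \neg q \lor q) is false at w1.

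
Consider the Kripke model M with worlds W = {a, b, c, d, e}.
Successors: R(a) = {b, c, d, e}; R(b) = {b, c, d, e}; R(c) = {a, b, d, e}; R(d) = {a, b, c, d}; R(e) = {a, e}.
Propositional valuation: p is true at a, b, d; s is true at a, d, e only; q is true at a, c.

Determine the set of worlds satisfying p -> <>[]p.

Recall that []ψ holds at a world iff ψ holds at every accessible world, and <>ψ holds iff ψ holds at some accessible world.
Let φ = p -> <>[]p. Evaluate φ at each world:
  a (successors {b, c, d, e}): φ is false.
  b (successors {b, c, d, e}): φ is false.
  c (successors {a, b, d, e}): φ is true.
  d (successors {a, b, c, d}): φ is false.
  e (successors {a, e}): φ is true.
For instance, at b:
  At b: p is true, <>[]p is false, so p -> <>[]p is false.
    At b: <>[]p requires []p at some successor in {b, c, d, e}.
      At b: []p is false.
      At c: []p is false.
      At d: []p is false.
      At e: []p is false.
    So <>[]p is false at b.
Satisfying worlds: {c, e}

c, e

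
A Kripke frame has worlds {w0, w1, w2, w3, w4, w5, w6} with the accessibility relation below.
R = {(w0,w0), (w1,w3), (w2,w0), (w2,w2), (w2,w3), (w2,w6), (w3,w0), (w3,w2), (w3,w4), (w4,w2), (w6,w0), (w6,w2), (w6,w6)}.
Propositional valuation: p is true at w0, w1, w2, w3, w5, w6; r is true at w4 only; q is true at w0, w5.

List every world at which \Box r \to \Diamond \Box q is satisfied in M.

w0, w1, w2, w3, w4, w6

Let φ = \Box r \to \Diamond \Box q. Evaluate φ at each world:
  w0 (successors {w0}): φ is true.
  w1 (successors {w3}): φ is true.
  w2 (successors {w0, w2, w3, w6}): φ is true.
  w3 (successors {w0, w2, w4}): φ is true.
  w4 (successors {w2}): φ is true.
  w5 (successors ∅): φ is false.
  w6 (successors {w0, w2, w6}): φ is true.
For instance, at w0:
  At w0: \Box r is false, \Diamond \Box q is true, so \Box r \to \Diamond \Box q is true.
    At w0: \Box r requires r at every successor {w0}.
      r fails at w0, so \Box r is false at w0.
    At w0: \Diamond \Box q requires \Box q at some successor in {w0}.
      \Box q holds at w0, so \Diamond \Box q is true at w0.
Satisfying worlds: {w0, w1, w2, w3, w4, w6}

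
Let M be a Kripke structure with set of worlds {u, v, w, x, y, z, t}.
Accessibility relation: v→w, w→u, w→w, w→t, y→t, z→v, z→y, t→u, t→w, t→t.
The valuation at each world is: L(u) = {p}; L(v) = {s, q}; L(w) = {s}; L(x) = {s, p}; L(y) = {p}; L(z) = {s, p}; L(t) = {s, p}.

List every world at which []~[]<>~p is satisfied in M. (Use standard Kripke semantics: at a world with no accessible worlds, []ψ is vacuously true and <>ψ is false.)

Let φ = []~[]<>~p. Evaluate φ at each world:
  u (successors ∅): φ is true.
  v (successors {w}): φ is true.
  w (successors {u, w, t}): φ is false.
  x (successors ∅): φ is true.
  y (successors {t}): φ is true.
  z (successors {v, y}): φ is false.
  t (successors {u, w, t}): φ is false.
For instance, at y:
  At y: []~[]<>~p requires ~[]<>~p at every successor {t}.
      At t: []<>~p is false, so ~[]<>~p is true.
  So []~[]<>~p is true at y.
Satisfying worlds: {u, v, x, y}

u, v, x, y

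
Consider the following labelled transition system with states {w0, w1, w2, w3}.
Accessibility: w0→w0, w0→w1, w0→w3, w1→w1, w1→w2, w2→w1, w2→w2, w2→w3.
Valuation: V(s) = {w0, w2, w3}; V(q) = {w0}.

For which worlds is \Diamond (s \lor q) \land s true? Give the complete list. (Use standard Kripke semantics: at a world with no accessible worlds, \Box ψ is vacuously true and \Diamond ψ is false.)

Recall that \Diamond ψ holds at a world iff ψ holds at some accessible world.
Let φ = \Diamond (s \lor q) \land s. Evaluate φ at each world:
  w0 (successors {w0, w1, w3}): φ is true.
  w1 (successors {w1, w2}): φ is false.
  w2 (successors {w1, w2, w3}): φ is true.
  w3 (successors ∅): φ is false.
For instance, at w0:
  At w0: \Diamond (s \lor q) is true, s is true, so \Diamond (s \lor q) \land s is true.
    At w0: \Diamond (s \lor q) requires s \lor q at some successor in {w0, w1, w3}.
      s \lor q holds at w0, so \Diamond (s \lor q) is true at w0.
Satisfying worlds: {w0, w2}

w0, w2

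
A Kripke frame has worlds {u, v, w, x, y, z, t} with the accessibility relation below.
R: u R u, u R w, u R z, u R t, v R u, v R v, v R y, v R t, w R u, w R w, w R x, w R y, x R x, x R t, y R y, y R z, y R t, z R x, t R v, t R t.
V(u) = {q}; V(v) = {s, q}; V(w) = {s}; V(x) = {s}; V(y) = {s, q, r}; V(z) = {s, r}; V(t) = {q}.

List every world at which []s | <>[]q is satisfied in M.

u, v, x, y, z, t

Let φ = []s | <>[]q. Evaluate φ at each world:
  u (successors {u, w, z, t}): φ is true.
  v (successors {u, v, y, t}): φ is true.
  w (successors {u, w, x, y}): φ is false.
  x (successors {x, t}): φ is true.
  y (successors {y, z, t}): φ is true.
  z (successors {x}): φ is true.
  t (successors {v, t}): φ is true.
For instance, at u:
  At u: []s is false, <>[]q is true, so []s | <>[]q is true.
    At u: []s requires s at every successor {u, w, z, t}.
      s fails at u, so []s is false at u.
    At u: <>[]q requires []q at some successor in {u, w, z, t}.
      []q holds at t, so <>[]q is true at u.
Satisfying worlds: {u, v, x, y, z, t}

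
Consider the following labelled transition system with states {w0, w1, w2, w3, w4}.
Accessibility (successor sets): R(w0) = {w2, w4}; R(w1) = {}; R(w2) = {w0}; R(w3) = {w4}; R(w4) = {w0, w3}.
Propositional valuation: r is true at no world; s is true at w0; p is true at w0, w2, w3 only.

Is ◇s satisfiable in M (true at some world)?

Let φ = ◇s. Evaluate φ at each world:
  w0 (successors {w2, w4}): φ is false.
  w1 (successors ∅): φ is false.
  w2 (successors {w0}): φ is true.
  w3 (successors {w4}): φ is false.
  w4 (successors {w0, w3}): φ is true.
Detail at w2 (witness):
  At w2: ◇s requires s at some successor in {w0}.
    s holds at w0, so ◇s is true at w2.

Yes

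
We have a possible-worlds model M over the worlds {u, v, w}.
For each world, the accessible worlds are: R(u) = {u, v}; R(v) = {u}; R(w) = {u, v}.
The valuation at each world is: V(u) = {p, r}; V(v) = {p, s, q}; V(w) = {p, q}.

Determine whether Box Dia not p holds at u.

At u: Box Dia not p requires Dia not p at every successor {u, v}.
  Dia not p fails at u, so Box Dia not p is false at u.
    At u: Dia not p requires not p at some successor in {u, v}.
      At u: not p is false.
      At v: not p is false.
    So Dia not p is false at u.

No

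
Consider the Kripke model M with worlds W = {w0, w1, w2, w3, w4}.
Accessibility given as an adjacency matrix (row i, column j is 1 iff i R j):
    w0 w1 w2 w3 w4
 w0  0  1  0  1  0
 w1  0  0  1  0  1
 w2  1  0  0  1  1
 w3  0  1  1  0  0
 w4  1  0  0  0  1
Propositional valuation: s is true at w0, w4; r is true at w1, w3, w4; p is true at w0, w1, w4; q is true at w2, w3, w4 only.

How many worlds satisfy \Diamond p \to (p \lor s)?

3

Let φ = \Diamond p \to (p \lor s). Evaluate φ at each world:
  w0 (successors {w1, w3}): φ is true.
  w1 (successors {w2, w4}): φ is true.
  w2 (successors {w0, w3, w4}): φ is false.
  w3 (successors {w1, w2}): φ is false.
  w4 (successors {w0, w4}): φ is true.
For instance, at w2:
  At w2: \Diamond p is true, p \lor s is false, so \Diamond p \to (p \lor s) is false.
    At w2: \Diamond p requires p at some successor in {w0, w3, w4}.
      p holds at w0, so \Diamond p is true at w2.
Satisfying worlds: {w0, w1, w4}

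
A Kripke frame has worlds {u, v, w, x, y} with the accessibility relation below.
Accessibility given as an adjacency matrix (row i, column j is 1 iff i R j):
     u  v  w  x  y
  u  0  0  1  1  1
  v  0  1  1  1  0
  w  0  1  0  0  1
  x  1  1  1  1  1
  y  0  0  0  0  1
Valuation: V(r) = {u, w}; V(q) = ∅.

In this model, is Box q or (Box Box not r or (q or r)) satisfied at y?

At y: Box q is false, Box Box not r or (q or r) is true, so Box q or (Box Box not r or (q or r)) is true.
  At y: Box q requires q at every successor {y}.
    q fails at y, so Box q is false at y.
  At y: Box Box not r is true, q or r is false, so Box Box not r or (q or r) is true.
    At y: Box Box not r requires Box not r at every successor {y}.
      At y: Box not r is true.
    So Box Box not r is true at y.

Yes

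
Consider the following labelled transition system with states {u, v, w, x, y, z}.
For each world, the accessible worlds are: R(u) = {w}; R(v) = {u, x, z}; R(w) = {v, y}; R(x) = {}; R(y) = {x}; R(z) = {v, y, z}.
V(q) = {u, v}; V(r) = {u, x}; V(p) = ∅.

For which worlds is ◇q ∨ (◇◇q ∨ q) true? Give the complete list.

Let φ = ◇q ∨ (◇◇q ∨ q). Evaluate φ at each world:
  u (successors {w}): φ is true.
  v (successors {u, x, z}): φ is true.
  w (successors {v, y}): φ is true.
  x (successors ∅): φ is false.
  y (successors {x}): φ is false.
  z (successors {v, y, z}): φ is true.
For instance, at w:
  At w: ◇q is true, ◇◇q ∨ q is true, so ◇q ∨ (◇◇q ∨ q) is true.
    At w: ◇q requires q at some successor in {v, y}.
      q holds at v, so ◇q is true at w.
    At w: ◇◇q is true, q is false, so ◇◇q ∨ q is true.
      At w: ◇◇q requires ◇q at some successor in {v, y}.
        ◇q holds at v, so ◇◇q is true at w.
Satisfying worlds: {u, v, w, z}

u, v, w, z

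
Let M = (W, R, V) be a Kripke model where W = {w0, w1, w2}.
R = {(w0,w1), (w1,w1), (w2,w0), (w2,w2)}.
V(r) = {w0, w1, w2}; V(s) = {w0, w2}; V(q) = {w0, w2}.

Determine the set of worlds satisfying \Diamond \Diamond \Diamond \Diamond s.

Let φ = \Diamond \Diamond \Diamond \Diamond s. Evaluate φ at each world:
  w0 (successors {w1}): φ is false.
  w1 (successors {w1}): φ is false.
  w2 (successors {w0, w2}): φ is true.
For instance, at w1:
  At w1: \Diamond \Diamond \Diamond \Diamond s requires \Diamond \Diamond \Diamond s at some successor in {w1}.
    At w1: \Diamond \Diamond \Diamond s is false.
  So \Diamond \Diamond \Diamond \Diamond s is false at w1.
Satisfying worlds: {w2}

w2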